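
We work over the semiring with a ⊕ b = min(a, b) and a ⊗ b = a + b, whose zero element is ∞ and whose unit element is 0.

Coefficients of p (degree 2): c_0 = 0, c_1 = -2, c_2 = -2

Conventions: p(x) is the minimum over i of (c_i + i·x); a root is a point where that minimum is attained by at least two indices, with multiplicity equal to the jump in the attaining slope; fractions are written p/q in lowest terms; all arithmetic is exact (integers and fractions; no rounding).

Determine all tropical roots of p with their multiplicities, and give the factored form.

hull edge (i=0, c=0) to (i=1, c=-2): slope -2, span 1
hull edge (i=1, c=-2) to (i=2, c=-2): slope 0, span 1
Factored form: p(x) = -2 ⊗ (x ⊕ 0) ⊗ (x ⊕ 2)
Answer: roots = 0 (mult 1), 2 (mult 1)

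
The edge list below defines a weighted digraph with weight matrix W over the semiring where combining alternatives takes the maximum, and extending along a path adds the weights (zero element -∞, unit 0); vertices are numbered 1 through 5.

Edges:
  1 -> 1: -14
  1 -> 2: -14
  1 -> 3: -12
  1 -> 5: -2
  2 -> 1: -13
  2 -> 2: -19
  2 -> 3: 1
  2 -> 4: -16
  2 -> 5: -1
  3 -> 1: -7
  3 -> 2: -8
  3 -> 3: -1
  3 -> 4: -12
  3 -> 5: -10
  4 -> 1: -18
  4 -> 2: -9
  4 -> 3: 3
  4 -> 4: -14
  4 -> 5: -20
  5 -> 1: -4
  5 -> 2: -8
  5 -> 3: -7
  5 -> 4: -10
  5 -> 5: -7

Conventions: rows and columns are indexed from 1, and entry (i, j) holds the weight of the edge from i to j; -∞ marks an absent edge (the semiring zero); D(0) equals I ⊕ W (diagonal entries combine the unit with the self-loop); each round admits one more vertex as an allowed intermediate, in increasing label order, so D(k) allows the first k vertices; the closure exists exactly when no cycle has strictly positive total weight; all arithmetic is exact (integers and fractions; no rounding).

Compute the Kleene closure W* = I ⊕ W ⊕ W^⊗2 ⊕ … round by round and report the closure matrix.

D(0):
  [0, -14, -12, -∞, -2]
  [-13, 0, 1, -16, -1]
  [-7, -8, 0, -12, -10]
  [-18, -9, 3, 0, -20]
  [-4, -8, -7, -10, 0]
D(1):
  [0, -14, -12, -∞, -2]
  [-13, 0, 1, -16, -1]
  [-7, -8, 0, -12, -9]
  [-18, -9, 3, 0, -20]
  [-4, -8, -7, -10, 0]
D(2):
  [0, -14, -12, -30, -2]
  [-13, 0, 1, -16, -1]
  [-7, -8, 0, -12, -9]
  [-18, -9, 3, 0, -10]
  [-4, -8, -7, -10, 0]
D(3):
  [0, -14, -12, -24, -2]
  [-6, 0, 1, -11, -1]
  [-7, -8, 0, -12, -9]
  [-4, -5, 3, 0, -6]
  [-4, -8, -7, -10, 0]
D(4):
  [0, -14, -12, -24, -2]
  [-6, 0, 1, -11, -1]
  [-7, -8, 0, -12, -9]
  [-4, -5, 3, 0, -6]
  [-4, -8, -7, -10, 0]
D(5):
  [0, -10, -9, -12, -2]
  [-5, 0, 1, -11, -1]
  [-7, -8, 0, -12, -9]
  [-4, -5, 3, 0, -6]
  [-4, -8, -7, -10, 0]
Answer: W* = [[0, -10, -9, -12, -2], [-5, 0, 1, -11, -1], [-7, -8, 0, -12, -9], [-4, -5, 3, 0, -6], [-4, -8, -7, -10, 0]]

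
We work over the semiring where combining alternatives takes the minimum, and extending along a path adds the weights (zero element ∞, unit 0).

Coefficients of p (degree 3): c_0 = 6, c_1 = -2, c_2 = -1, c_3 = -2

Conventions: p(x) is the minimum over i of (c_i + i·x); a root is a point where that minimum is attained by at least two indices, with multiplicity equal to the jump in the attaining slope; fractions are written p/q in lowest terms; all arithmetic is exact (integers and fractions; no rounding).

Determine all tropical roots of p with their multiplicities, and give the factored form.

hull edge (i=0, c=6) to (i=1, c=-2): slope -8, span 1
hull edge (i=1, c=-2) to (i=3, c=-2): slope 0, span 2
Factored form: p(x) = -2 ⊗ (x ⊕ 0) ⊗ (x ⊕ 0) ⊗ (x ⊕ 8)
Answer: roots = 0 (mult 2), 8 (mult 1)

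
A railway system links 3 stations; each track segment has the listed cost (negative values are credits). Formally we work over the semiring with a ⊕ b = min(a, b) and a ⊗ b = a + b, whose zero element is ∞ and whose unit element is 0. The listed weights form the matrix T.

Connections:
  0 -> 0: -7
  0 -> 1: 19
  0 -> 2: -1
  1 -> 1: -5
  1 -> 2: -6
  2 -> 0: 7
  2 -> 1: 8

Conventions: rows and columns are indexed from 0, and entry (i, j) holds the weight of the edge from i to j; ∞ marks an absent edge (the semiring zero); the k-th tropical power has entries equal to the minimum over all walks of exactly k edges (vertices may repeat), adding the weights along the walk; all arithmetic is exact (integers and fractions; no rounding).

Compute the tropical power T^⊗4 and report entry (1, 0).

T^⊗2:
  [-14, 7, -8]
  [1, -10, -11]
  [0, 3, 2]
T^⊗3:
  [-21, 0, -15]
  [-6, -15, -16]
  [-7, -2, -3]
T^⊗4:
  [-28, -7, -22]
  [-13, -20, -21]
  [-14, -7, -8]
Key observation: the optimum is the walk 1->2->0->0->0, with weight (-6) + 7 + (-7) + (-7) = -13.
Optimal value attained by: walk 1->2->0->0->0.
Answer: (T^⊗4)[1][0] = -13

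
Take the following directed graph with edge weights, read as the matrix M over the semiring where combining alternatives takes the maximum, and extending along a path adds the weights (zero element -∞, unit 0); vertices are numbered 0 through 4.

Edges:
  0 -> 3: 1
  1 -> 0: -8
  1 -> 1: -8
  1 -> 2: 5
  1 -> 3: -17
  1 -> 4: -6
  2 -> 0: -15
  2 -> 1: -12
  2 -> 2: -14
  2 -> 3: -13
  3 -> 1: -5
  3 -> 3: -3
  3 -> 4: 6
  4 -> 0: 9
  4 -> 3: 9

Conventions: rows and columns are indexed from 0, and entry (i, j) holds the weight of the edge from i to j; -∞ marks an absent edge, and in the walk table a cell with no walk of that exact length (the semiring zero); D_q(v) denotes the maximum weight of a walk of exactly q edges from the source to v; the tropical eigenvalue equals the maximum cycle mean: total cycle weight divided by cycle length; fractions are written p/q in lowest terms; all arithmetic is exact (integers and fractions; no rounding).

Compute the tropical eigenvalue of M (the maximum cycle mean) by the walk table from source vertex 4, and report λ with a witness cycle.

q=0: [-∞, -∞, -∞, -∞, 0]
q=1: [9, -∞, -∞, 9, -∞]
q=2: [-∞, 4, -∞, 10, 15]
q=3: [24, 5, 9, 24, 16]
q=4: [25, 19, 10, 25, 30]
q=5: [39, 20, 24, 39, 31]
Optimal cycle mean attained by: cycle 3->4->3, total 6 + 9, length 2.
Answer: λ = 15/2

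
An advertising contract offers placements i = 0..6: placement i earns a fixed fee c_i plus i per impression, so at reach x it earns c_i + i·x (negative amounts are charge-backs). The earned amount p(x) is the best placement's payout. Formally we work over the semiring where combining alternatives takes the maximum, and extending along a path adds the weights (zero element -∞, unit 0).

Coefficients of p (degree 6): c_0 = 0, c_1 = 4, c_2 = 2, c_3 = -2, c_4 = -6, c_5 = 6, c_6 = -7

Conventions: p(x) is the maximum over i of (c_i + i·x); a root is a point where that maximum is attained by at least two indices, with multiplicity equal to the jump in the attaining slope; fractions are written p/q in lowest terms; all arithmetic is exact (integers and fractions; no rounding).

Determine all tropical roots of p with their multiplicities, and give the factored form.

hull edge (i=0, c=0) to (i=1, c=4): slope 4, span 1
hull edge (i=1, c=4) to (i=5, c=6): slope 1/2, span 4
hull edge (i=5, c=6) to (i=6, c=-7): slope -13, span 1
Factored form: p(x) = -7 ⊗ (x ⊕ (-4)) ⊗ (x ⊕ (-1/2)) ⊗ (x ⊕ (-1/2)) ⊗ (x ⊕ (-1/2)) ⊗ (x ⊕ (-1/2)) ⊗ (x ⊕ 13)
Answer: roots = -4 (mult 1), -1/2 (mult 4), 13 (mult 1)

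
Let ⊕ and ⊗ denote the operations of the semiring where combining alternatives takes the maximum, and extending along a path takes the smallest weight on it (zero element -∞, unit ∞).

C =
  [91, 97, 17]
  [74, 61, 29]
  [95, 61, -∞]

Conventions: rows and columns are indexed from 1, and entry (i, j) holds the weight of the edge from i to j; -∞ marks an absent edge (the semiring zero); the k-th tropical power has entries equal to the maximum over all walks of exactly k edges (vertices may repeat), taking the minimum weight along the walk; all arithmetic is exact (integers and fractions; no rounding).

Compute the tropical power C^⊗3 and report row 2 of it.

C^⊗2:
  [91, 91, 29]
  [74, 74, 29]
  [91, 95, 29]
C^⊗3:
  [91, 91, 29]
  [74, 74, 29]
  [91, 91, 29]
Answer: row 2 of C^⊗3 = [74, 74, 29]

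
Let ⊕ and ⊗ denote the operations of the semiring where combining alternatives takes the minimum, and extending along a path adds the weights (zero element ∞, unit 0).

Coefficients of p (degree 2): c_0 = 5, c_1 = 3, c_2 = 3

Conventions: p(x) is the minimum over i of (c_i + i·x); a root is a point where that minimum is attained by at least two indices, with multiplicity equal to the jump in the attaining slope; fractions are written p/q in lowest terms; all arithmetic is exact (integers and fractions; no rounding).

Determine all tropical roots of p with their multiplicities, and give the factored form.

hull edge (i=0, c=5) to (i=1, c=3): slope -2, span 1
hull edge (i=1, c=3) to (i=2, c=3): slope 0, span 1
Factored form: p(x) = 3 ⊗ (x ⊕ 0) ⊗ (x ⊕ 2)
Answer: roots = 0 (mult 1), 2 (mult 1)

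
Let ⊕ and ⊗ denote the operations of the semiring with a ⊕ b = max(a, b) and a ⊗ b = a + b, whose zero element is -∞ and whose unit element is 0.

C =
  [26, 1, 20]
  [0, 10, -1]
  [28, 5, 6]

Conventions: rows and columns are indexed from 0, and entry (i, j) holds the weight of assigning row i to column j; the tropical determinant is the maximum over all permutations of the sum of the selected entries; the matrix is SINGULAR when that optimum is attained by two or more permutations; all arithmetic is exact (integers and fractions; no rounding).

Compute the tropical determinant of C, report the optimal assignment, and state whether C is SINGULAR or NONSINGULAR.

σ = (0, 1, 2): 26 + 10 + 6 = 42
σ = (0, 2, 1): 26 + (-1) + 5 = 30
σ = (1, 0, 2): 1 + 0 + 6 = 7
σ = (1, 2, 0): 1 + (-1) + 28 = 28
σ = (2, 0, 1): 20 + 0 + 5 = 25
σ = (2, 1, 0): 20 + 10 + 28 = 58
Optimal value attained by: σ = (2, 1, 0).
Answer: det⊕(C) = 58; verdict: NONSINGULAR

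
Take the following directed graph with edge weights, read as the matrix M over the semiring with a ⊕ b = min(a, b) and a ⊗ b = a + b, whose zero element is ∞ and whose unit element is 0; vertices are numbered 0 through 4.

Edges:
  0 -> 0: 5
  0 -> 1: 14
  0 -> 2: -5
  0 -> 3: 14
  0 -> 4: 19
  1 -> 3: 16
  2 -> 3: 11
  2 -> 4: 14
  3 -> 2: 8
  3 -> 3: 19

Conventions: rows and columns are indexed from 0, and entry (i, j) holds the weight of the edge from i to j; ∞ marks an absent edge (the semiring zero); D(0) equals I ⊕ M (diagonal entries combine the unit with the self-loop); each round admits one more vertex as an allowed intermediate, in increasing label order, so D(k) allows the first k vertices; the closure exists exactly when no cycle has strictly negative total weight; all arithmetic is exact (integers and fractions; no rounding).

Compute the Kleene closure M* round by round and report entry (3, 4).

D(0):
  [0, 14, -5, 14, 19]
  [∞, 0, ∞, 16, ∞]
  [∞, ∞, 0, 11, 14]
  [∞, ∞, 8, 0, ∞]
  [∞, ∞, ∞, ∞, 0]
D(1):
  [0, 14, -5, 14, 19]
  [∞, 0, ∞, 16, ∞]
  [∞, ∞, 0, 11, 14]
  [∞, ∞, 8, 0, ∞]
  [∞, ∞, ∞, ∞, 0]
D(2):
  [0, 14, -5, 14, 19]
  [∞, 0, ∞, 16, ∞]
  [∞, ∞, 0, 11, 14]
  [∞, ∞, 8, 0, ∞]
  [∞, ∞, ∞, ∞, 0]
D(3):
  [0, 14, -5, 6, 9]
  [∞, 0, ∞, 16, ∞]
  [∞, ∞, 0, 11, 14]
  [∞, ∞, 8, 0, 22]
  [∞, ∞, ∞, ∞, 0]
D(4):
  [0, 14, -5, 6, 9]
  [∞, 0, 24, 16, 38]
  [∞, ∞, 0, 11, 14]
  [∞, ∞, 8, 0, 22]
  [∞, ∞, ∞, ∞, 0]
D(5):
  [0, 14, -5, 6, 9]
  [∞, 0, 24, 16, 38]
  [∞, ∞, 0, 11, 14]
  [∞, ∞, 8, 0, 22]
  [∞, ∞, ∞, ∞, 0]
Answer: M*[3][4] = 22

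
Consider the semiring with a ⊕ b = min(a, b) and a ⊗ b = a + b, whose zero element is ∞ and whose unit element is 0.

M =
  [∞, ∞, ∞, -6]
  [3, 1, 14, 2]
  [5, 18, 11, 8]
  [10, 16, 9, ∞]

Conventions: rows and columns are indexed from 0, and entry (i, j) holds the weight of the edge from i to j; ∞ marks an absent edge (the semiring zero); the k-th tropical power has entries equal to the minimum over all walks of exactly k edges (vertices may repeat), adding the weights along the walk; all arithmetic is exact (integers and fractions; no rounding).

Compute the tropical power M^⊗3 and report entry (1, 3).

M^⊗2:
  [4, 10, 3, ∞]
  [4, 2, 11, -3]
  [16, 19, 17, -1]
  [14, 17, 20, 4]
M^⊗3:
  [8, 11, 14, -2]
  [5, 3, 6, -2]
  [9, 15, 8, 10]
  [14, 18, 13, 8]
Key observation: the optimum is the walk 1->1->0->3, with weight 1 + 3 + (-6) = -2.
Optimal value attained by: walk 1->1->0->3.
Answer: (M^⊗3)[1][3] = -2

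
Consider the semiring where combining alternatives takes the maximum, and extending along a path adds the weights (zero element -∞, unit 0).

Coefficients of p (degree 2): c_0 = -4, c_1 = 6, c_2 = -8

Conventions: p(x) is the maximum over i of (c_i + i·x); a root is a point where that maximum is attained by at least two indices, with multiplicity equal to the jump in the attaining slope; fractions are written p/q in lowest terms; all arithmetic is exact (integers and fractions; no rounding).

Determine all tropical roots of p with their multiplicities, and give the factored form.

hull edge (i=0, c=-4) to (i=1, c=6): slope 10, span 1
hull edge (i=1, c=6) to (i=2, c=-8): slope -14, span 1
Factored form: p(x) = -8 ⊗ (x ⊕ (-10)) ⊗ (x ⊕ 14)
Answer: roots = -10 (mult 1), 14 (mult 1)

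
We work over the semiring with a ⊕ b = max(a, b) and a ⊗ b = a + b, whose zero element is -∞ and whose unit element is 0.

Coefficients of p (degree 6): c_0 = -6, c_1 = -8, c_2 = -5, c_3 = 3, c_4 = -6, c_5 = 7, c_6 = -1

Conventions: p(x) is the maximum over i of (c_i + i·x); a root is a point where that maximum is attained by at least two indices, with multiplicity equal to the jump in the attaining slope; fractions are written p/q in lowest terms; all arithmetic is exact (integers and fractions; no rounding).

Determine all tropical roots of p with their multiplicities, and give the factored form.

hull edge (i=0, c=-6) to (i=3, c=3): slope 3, span 3
hull edge (i=3, c=3) to (i=5, c=7): slope 2, span 2
hull edge (i=5, c=7) to (i=6, c=-1): slope -8, span 1
Factored form: p(x) = -1 ⊗ (x ⊕ (-3)) ⊗ (x ⊕ (-3)) ⊗ (x ⊕ (-3)) ⊗ (x ⊕ (-2)) ⊗ (x ⊕ (-2)) ⊗ (x ⊕ 8)
Answer: roots = -3 (mult 3), -2 (mult 2), 8 (mult 1)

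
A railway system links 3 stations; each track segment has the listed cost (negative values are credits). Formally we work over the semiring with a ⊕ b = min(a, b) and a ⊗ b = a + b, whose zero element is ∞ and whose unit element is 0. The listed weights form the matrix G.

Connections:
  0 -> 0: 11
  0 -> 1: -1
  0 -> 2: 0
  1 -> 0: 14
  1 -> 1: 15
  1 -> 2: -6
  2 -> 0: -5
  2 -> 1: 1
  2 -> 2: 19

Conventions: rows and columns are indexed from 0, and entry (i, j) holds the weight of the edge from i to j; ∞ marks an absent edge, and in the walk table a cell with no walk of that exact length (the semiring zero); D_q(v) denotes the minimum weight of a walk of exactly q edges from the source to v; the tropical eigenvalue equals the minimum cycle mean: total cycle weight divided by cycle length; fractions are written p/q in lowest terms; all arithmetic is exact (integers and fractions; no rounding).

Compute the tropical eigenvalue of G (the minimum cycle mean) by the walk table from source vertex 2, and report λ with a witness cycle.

q=0: [∞, ∞, 0]
q=1: [-5, 1, 19]
q=2: [6, -6, -5]
q=3: [-10, -4, -12]
Optimal cycle mean attained by: cycle 0->1->2->0, total (-1) + (-6) + (-5), length 3.
Answer: λ = -4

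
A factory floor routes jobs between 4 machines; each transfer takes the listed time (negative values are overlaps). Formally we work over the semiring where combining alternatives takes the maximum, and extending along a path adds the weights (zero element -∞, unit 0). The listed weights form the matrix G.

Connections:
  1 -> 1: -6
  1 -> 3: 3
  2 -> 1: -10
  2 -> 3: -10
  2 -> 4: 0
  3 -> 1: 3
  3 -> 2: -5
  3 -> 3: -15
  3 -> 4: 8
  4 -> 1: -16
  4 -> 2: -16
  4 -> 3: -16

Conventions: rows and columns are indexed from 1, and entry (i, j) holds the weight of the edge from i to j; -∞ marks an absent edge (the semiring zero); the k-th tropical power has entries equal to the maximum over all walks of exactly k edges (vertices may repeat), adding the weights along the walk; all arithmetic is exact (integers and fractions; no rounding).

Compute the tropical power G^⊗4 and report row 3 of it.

G^⊗2:
  [6, -2, -3, 11]
  [-7, -15, -7, -2]
  [-3, -8, 6, -5]
  [-13, -21, -13, -8]
G^⊗3:
  [0, -5, 9, 5]
  [-4, -12, -4, 1]
  [9, 1, 0, 14]
  [-10, -18, -10, -5]
G^⊗4:
  [12, 4, 3, 17]
  [-1, -9, -1, 4]
  [3, -2, 12, 8]
  [-7, -15, -7, -2]
Answer: row 3 of G^⊗4 = [3, -2, 12, 8]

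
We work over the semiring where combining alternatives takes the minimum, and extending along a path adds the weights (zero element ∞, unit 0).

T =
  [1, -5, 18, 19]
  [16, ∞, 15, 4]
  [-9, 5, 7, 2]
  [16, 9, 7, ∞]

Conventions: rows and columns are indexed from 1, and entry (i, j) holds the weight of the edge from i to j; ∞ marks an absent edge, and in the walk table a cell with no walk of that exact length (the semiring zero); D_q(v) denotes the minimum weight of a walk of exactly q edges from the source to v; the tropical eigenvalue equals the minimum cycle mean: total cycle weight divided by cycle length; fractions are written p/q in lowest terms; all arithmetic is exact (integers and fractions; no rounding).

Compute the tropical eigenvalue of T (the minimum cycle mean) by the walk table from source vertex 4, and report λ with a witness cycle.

q=0: [∞, ∞, ∞, 0]
q=1: [16, 9, 7, ∞]
q=2: [-2, 11, 14, 9]
q=3: [-1, -7, 16, 15]
q=4: [0, -6, 8, -3]
Optimal cycle mean attained by: cycle 1->2->4->3->1, total (-5) + 4 + 7 + (-9), length 4.
Answer: λ = -3/4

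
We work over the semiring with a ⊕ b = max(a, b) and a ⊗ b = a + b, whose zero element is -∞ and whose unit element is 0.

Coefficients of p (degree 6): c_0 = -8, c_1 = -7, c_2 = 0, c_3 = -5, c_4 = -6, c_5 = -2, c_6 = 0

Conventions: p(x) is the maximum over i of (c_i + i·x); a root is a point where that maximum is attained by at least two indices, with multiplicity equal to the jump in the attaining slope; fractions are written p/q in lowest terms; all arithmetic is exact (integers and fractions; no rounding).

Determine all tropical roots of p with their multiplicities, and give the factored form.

hull edge (i=0, c=-8) to (i=2, c=0): slope 4, span 2
hull edge (i=2, c=0) to (i=6, c=0): slope 0, span 4
Factored form: p(x) = 0 ⊗ (x ⊕ (-4)) ⊗ (x ⊕ (-4)) ⊗ (x ⊕ 0) ⊗ (x ⊕ 0) ⊗ (x ⊕ 0) ⊗ (x ⊕ 0)
Answer: roots = -4 (mult 2), 0 (mult 4)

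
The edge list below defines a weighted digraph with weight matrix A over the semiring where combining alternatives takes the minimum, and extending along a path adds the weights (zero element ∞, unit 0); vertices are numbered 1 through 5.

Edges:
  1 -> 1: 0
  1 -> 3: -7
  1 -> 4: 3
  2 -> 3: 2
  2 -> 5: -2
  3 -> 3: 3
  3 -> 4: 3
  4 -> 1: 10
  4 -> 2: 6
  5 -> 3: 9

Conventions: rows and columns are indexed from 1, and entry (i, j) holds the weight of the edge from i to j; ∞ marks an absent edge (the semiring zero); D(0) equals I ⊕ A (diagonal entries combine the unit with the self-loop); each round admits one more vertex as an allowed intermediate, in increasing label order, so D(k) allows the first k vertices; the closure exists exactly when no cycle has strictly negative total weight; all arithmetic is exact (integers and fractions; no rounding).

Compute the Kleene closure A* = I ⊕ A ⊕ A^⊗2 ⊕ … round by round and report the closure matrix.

D(0):
  [0, ∞, -7, 3, ∞]
  [∞, 0, 2, ∞, -2]
  [∞, ∞, 0, 3, ∞]
  [10, 6, ∞, 0, ∞]
  [∞, ∞, 9, ∞, 0]
D(1):
  [0, ∞, -7, 3, ∞]
  [∞, 0, 2, ∞, -2]
  [∞, ∞, 0, 3, ∞]
  [10, 6, 3, 0, ∞]
  [∞, ∞, 9, ∞, 0]
D(2):
  [0, ∞, -7, 3, ∞]
  [∞, 0, 2, ∞, -2]
  [∞, ∞, 0, 3, ∞]
  [10, 6, 3, 0, 4]
  [∞, ∞, 9, ∞, 0]
D(3):
  [0, ∞, -7, -4, ∞]
  [∞, 0, 2, 5, -2]
  [∞, ∞, 0, 3, ∞]
  [10, 6, 3, 0, 4]
  [∞, ∞, 9, 12, 0]
D(4):
  [0, 2, -7, -4, 0]
  [15, 0, 2, 5, -2]
  [13, 9, 0, 3, 7]
  [10, 6, 3, 0, 4]
  [22, 18, 9, 12, 0]
D(5):
  [0, 2, -7, -4, 0]
  [15, 0, 2, 5, -2]
  [13, 9, 0, 3, 7]
  [10, 6, 3, 0, 4]
  [22, 18, 9, 12, 0]
Answer: A* = [[0, 2, -7, -4, 0], [15, 0, 2, 5, -2], [13, 9, 0, 3, 7], [10, 6, 3, 0, 4], [22, 18, 9, 12, 0]]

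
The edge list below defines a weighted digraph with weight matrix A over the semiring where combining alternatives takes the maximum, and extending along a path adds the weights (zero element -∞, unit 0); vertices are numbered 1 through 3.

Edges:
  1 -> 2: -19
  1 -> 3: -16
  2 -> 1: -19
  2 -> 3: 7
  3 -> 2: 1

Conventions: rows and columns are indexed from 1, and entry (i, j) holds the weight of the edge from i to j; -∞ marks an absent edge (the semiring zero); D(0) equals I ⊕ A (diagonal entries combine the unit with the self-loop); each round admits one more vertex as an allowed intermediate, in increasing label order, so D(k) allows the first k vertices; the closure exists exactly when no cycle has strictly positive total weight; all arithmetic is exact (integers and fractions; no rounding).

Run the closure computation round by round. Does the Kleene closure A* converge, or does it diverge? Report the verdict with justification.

D(0):
  [0, -19, -16]
  [-19, 0, 7]
  [-∞, 1, 0]
D(1):
  [0, -19, -16]
  [-19, 0, 7]
  [-∞, 1, 0]
Detection: at round 2, diagonal entry (3, 3) turns strictly positive.
Key observation: the cycle 3->2->3 has total weight 1 + 7, which is strictly positive.
Answer: DIVERGES — positive cycle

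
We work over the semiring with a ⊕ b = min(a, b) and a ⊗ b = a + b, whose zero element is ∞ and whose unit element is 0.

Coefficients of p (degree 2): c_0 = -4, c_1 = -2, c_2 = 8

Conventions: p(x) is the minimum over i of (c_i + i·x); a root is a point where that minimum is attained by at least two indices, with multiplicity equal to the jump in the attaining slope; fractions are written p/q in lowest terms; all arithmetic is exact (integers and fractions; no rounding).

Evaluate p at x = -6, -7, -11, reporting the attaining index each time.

p(-6) = min(-4+0·(-6)=-4, -2+1·(-6)=-8, 8+2·(-6)=-4) = -8 (attained by i=1)
p(-7) = min(-4+0·(-7)=-4, -2+1·(-7)=-9, 8+2·(-7)=-6) = -9 (attained by i=1)
p(-11) = min(-4+0·(-11)=-4, -2+1·(-11)=-13, 8+2·(-11)=-14) = -14 (attained by i=2)
Answer: p(-6) = -8; p(-7) = -9; p(-11) = -14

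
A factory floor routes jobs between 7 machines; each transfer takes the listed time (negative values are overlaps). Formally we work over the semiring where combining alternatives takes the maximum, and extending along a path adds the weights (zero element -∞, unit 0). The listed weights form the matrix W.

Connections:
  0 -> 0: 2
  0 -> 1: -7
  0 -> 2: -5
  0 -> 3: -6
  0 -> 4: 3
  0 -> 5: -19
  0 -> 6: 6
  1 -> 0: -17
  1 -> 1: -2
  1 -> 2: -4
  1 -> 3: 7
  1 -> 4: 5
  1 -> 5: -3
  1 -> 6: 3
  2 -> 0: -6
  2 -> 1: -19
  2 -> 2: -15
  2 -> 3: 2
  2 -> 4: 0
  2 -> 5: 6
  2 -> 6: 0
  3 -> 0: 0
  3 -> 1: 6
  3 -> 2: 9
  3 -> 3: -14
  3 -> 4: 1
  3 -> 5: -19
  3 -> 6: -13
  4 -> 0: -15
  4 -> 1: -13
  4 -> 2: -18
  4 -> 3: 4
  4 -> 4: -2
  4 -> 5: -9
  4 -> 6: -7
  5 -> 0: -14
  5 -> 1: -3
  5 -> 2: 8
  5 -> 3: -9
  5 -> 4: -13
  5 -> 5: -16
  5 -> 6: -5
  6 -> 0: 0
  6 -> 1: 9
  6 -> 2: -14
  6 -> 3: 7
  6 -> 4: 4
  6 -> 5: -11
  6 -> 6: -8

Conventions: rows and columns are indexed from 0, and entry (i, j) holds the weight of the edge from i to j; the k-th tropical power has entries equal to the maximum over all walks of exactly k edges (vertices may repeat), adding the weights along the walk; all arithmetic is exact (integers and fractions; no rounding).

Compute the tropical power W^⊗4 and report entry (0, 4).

W^⊗2:
  [6, 15, 3, 13, 10, 1, 8]
  [7, 13, 16, 10, 8, 2, 1]
  [2, 9, 14, 7, 4, -9, 1]
  [3, 4, 2, 13, 11, 15, 9]
  [4, 10, 13, 2, 5, -11, -9]
  [2, 4, 0, 10, 8, 14, 8]
  [7, 13, 16, 16, 14, 6, 12]
W^⊗3:
  [13, 19, 22, 22, 20, 12, 18]
  [10, 16, 19, 20, 18, 22, 16]
  [8, 13, 16, 16, 14, 20, 14]
  [13, 19, 23, 16, 14, 8, 10]
  [7, 8, 11, 17, 15, 19, 13]
  [10, 17, 22, 15, 12, 6, 9]
  [16, 22, 25, 20, 18, 22, 16]
W^⊗4:
  [22, 28, 31, 26, 24, 28, 22]
  [20, 26, 30, 23, 21, 25, 19]
  [16, 23, 28, 21, 18, 22, 16]
  [17, 22, 25, 26, 24, 29, 23]
  [17, 23, 27, 20, 18, 17, 14]
  [16, 21, 24, 24, 22, 28, 22]
  [20, 26, 30, 29, 27, 31, 25]
Key observation: the optimum is the walk 0->6->3->1->4, with weight 6 + 7 + 6 + 5 = 24.
Optimal value attained by: walk 0->6->3->1->4.
Answer: (W^⊗4)[0][4] = 24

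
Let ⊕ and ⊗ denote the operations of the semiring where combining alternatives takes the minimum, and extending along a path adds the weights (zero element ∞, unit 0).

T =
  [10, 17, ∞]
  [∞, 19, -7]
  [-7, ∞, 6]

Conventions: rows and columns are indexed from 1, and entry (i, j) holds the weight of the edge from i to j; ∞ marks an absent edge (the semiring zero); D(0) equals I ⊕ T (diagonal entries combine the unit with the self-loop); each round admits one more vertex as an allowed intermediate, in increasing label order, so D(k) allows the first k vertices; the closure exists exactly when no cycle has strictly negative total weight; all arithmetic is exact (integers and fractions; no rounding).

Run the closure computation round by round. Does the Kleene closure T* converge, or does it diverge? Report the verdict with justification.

D(0):
  [0, 17, ∞]
  [∞, 0, -7]
  [-7, ∞, 0]
D(1):
  [0, 17, ∞]
  [∞, 0, -7]
  [-7, 10, 0]
D(2):
  [0, 17, 10]
  [∞, 0, -7]
  [-7, 10, 0]
D(3):
  [0, 17, 10]
  [-14, 0, -7]
  [-7, 10, 0]
Key observation: every diagonal entry stays at the unit through all rounds, so no improving cycle exists.
Answer: CONVERGES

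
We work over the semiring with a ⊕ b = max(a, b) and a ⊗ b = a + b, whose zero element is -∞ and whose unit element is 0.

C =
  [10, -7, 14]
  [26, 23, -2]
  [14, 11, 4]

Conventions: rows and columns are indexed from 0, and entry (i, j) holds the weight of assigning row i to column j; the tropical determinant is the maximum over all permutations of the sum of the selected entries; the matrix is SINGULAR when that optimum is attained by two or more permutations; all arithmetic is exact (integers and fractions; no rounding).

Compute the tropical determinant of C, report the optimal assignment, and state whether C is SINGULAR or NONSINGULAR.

σ = (0, 1, 2): 10 + 23 + 4 = 37
σ = (0, 2, 1): 10 + (-2) + 11 = 19
σ = (1, 0, 2): (-7) + 26 + 4 = 23
σ = (1, 2, 0): (-7) + (-2) + 14 = 5
σ = (2, 0, 1): 14 + 26 + 11 = 51
σ = (2, 1, 0): 14 + 23 + 14 = 51
Optimal value attained by: σ = (2, 0, 1).
Answer: det⊕(C) = 51; verdict: SINGULAR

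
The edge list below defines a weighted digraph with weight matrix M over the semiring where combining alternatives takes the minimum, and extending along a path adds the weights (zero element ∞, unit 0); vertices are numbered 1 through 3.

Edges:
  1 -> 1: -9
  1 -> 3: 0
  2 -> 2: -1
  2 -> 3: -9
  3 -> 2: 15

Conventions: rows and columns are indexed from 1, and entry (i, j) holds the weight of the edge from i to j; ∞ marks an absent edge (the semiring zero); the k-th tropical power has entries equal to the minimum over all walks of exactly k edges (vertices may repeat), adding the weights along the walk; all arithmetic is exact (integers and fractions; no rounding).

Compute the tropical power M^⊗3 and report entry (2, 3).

M^⊗2:
  [-18, 15, -9]
  [∞, -2, -10]
  [∞, 14, 6]
M^⊗3:
  [-27, 6, -18]
  [∞, -3, -11]
  [∞, 13, 5]
Key observation: the optimum is the walk 2->2->2->3, with weight (-1) + (-1) + (-9) = -11.
Optimal value attained by: walk 2->2->2->3.
Answer: (M^⊗3)[2][3] = -11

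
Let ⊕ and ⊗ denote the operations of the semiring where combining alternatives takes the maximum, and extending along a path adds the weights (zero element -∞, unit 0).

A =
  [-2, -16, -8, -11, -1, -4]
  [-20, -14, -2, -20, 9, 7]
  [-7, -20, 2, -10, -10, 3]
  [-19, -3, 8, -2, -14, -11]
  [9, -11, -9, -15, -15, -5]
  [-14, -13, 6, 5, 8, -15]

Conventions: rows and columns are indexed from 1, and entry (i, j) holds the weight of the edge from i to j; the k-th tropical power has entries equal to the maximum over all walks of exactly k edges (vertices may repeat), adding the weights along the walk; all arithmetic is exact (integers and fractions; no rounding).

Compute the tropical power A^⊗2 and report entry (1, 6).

A^⊗2:
  [8, -12, 2, 1, 4, -5]
  [18, -2, 13, 12, 15, 4]
  [-1, -10, 9, 8, 11, 5]
  [1, -5, 10, -2, 6, 11]
  [7, -7, 1, 0, 8, 5]
  [17, 2, 13, 3, -4, 9]
Key observation: the optimum is the walk 1->3->6, with weight (-8) + 3 = -5.
Optimal value attained by: walk 1->3->6.
Answer: (A^⊗2)[1][6] = -5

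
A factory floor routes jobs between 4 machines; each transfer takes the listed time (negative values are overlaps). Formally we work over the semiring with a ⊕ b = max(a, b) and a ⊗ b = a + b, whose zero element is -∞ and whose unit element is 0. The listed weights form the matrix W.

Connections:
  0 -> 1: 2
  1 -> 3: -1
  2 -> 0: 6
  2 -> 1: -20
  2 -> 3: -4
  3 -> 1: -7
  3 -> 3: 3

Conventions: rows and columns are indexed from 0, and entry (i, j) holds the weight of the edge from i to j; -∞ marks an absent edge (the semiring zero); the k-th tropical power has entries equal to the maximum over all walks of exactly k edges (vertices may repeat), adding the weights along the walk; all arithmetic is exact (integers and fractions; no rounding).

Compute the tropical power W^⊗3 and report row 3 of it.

W^⊗2:
  [-∞, -∞, -∞, 1]
  [-∞, -8, -∞, 2]
  [-∞, 8, -∞, -1]
  [-∞, -4, -∞, 6]
W^⊗3:
  [-∞, -6, -∞, 4]
  [-∞, -5, -∞, 5]
  [-∞, -8, -∞, 7]
  [-∞, -1, -∞, 9]
Answer: row 3 of W^⊗3 = [-∞, -1, -∞, 9]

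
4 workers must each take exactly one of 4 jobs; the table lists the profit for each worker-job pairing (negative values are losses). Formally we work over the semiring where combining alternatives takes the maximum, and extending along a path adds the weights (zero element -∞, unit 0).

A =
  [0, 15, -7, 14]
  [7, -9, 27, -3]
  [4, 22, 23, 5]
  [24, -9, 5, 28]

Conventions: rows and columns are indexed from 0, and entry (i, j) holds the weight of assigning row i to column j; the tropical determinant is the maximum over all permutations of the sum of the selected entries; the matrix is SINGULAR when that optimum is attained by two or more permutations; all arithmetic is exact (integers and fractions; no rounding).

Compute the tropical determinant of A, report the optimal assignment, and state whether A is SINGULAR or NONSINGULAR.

σ = (0, 1, 2, 3): 0 + (-9) + 23 + 28 = 42
σ = (0, 1, 3, 2): 0 + (-9) + 5 + 5 = 1
σ = (0, 2, 1, 3): 0 + 27 + 22 + 28 = 77
σ = (0, 2, 3, 1): 0 + 27 + 5 + (-9) = 23
σ = (0, 3, 1, 2): 0 + (-3) + 22 + 5 = 24
σ = (0, 3, 2, 1): 0 + (-3) + 23 + (-9) = 11
σ = (1, 0, 2, 3): 15 + 7 + 23 + 28 = 73
σ = (1, 0, 3, 2): 15 + 7 + 5 + 5 = 32
σ = (1, 2, 0, 3): 15 + 27 + 4 + 28 = 74
σ = (1, 2, 3, 0): 15 + 27 + 5 + 24 = 71
σ = (1, 3, 0, 2): 15 + (-3) + 4 + 5 = 21
σ = (1, 3, 2, 0): 15 + (-3) + 23 + 24 = 59
σ = (2, 0, 1, 3): (-7) + 7 + 22 + 28 = 50
σ = (2, 0, 3, 1): (-7) + 7 + 5 + (-9) = -4
σ = (2, 1, 0, 3): (-7) + (-9) + 4 + 28 = 16
σ = (2, 1, 3, 0): (-7) + (-9) + 5 + 24 = 13
σ = (2, 3, 0, 1): (-7) + (-3) + 4 + (-9) = -15
σ = (2, 3, 1, 0): (-7) + (-3) + 22 + 24 = 36
σ = (3, 0, 1, 2): 14 + 7 + 22 + 5 = 48
σ = (3, 0, 2, 1): 14 + 7 + 23 + (-9) = 35
σ = (3, 1, 0, 2): 14 + (-9) + 4 + 5 = 14
σ = (3, 1, 2, 0): 14 + (-9) + 23 + 24 = 52
σ = (3, 2, 0, 1): 14 + 27 + 4 + (-9) = 36
σ = (3, 2, 1, 0): 14 + 27 + 22 + 24 = 87
Optimal value attained by: σ = (3, 2, 1, 0).
Answer: det⊕(A) = 87; verdict: NONSINGULAR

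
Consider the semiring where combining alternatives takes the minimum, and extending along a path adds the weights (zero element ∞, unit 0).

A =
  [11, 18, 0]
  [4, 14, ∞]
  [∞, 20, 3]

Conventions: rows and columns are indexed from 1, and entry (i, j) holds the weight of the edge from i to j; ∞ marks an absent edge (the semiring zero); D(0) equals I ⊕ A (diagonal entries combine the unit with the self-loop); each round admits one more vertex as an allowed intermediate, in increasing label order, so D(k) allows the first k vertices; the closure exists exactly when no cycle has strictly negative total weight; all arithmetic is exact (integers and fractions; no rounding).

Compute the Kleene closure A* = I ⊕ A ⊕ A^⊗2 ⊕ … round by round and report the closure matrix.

D(0):
  [0, 18, 0]
  [4, 0, ∞]
  [∞, 20, 0]
D(1):
  [0, 18, 0]
  [4, 0, 4]
  [∞, 20, 0]
D(2):
  [0, 18, 0]
  [4, 0, 4]
  [24, 20, 0]
D(3):
  [0, 18, 0]
  [4, 0, 4]
  [24, 20, 0]
Answer: A* = [[0, 18, 0], [4, 0, 4], [24, 20, 0]]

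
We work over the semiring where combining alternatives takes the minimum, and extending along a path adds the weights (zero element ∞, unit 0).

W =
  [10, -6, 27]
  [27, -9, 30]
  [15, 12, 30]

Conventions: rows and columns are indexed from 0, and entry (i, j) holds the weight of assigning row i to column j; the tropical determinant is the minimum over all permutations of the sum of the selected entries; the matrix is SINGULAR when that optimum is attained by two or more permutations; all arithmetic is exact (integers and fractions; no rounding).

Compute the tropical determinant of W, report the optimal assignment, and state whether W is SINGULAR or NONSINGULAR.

σ = (0, 1, 2): 10 + (-9) + 30 = 31
σ = (0, 2, 1): 10 + 30 + 12 = 52
σ = (1, 0, 2): (-6) + 27 + 30 = 51
σ = (1, 2, 0): (-6) + 30 + 15 = 39
σ = (2, 0, 1): 27 + 27 + 12 = 66
σ = (2, 1, 0): 27 + (-9) + 15 = 33
Optimal value attained by: σ = (0, 1, 2).
Answer: det⊕(W) = 31; verdict: NONSINGULAR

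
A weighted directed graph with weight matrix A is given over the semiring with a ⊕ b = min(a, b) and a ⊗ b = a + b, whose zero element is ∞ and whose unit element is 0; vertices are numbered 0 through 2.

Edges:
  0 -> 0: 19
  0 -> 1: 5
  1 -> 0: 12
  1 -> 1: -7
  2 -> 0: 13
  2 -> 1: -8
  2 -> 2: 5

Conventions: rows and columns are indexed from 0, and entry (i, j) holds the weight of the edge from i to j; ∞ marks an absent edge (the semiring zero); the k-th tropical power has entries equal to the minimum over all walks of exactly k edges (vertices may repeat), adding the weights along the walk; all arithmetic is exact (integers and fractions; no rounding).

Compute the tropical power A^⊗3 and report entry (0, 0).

A^⊗2:
  [17, -2, ∞]
  [5, -14, ∞]
  [4, -15, 10]
A^⊗3:
  [10, -9, ∞]
  [-2, -21, ∞]
  [-3, -22, 15]
Key observation: the optimum is the walk 0->1->1->0, with weight 5 + (-7) + 12 = 10.
Optimal value attained by: walk 0->1->1->0.
Answer: (A^⊗3)[0][0] = 10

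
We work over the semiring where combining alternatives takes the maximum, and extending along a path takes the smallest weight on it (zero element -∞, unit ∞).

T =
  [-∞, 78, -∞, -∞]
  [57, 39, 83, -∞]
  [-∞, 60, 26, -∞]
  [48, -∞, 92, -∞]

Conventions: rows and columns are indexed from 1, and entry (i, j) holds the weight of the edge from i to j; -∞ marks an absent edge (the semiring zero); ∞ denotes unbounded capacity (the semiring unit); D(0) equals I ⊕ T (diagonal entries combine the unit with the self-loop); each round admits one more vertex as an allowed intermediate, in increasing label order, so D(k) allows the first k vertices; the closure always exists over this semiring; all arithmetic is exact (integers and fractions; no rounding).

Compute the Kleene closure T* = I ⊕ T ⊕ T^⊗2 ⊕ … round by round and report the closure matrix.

D(0):
  [∞, 78, -∞, -∞]
  [57, ∞, 83, -∞]
  [-∞, 60, ∞, -∞]
  [48, -∞, 92, ∞]
D(1):
  [∞, 78, -∞, -∞]
  [57, ∞, 83, -∞]
  [-∞, 60, ∞, -∞]
  [48, 48, 92, ∞]
D(2):
  [∞, 78, 78, -∞]
  [57, ∞, 83, -∞]
  [57, 60, ∞, -∞]
  [48, 48, 92, ∞]
D(3):
  [∞, 78, 78, -∞]
  [57, ∞, 83, -∞]
  [57, 60, ∞, -∞]
  [57, 60, 92, ∞]
D(4):
  [∞, 78, 78, -∞]
  [57, ∞, 83, -∞]
  [57, 60, ∞, -∞]
  [57, 60, 92, ∞]
Answer: T* = [[∞, 78, 78, -∞], [57, ∞, 83, -∞], [57, 60, ∞, -∞], [57, 60, 92, ∞]]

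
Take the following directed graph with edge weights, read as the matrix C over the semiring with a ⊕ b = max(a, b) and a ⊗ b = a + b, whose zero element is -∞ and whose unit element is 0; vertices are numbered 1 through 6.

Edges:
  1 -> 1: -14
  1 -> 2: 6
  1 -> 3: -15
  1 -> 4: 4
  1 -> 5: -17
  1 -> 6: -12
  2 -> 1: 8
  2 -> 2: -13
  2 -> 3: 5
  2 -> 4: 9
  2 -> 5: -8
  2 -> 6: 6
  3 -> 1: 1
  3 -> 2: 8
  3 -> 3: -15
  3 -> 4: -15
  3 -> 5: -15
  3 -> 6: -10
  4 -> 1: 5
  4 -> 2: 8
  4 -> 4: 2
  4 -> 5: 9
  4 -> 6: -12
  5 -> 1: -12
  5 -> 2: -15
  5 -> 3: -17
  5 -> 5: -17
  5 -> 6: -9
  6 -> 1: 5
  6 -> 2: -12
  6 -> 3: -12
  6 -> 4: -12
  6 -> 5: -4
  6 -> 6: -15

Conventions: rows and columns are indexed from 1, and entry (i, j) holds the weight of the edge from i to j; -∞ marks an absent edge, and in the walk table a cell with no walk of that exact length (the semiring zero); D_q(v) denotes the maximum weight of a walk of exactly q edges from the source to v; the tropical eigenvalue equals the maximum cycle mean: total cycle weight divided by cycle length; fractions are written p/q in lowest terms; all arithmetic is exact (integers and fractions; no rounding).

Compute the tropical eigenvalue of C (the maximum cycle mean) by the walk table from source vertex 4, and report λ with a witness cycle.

q=0: [-∞, -∞, -∞, 0, -∞, -∞]
q=1: [5, 8, -∞, 2, 9, -12]
q=2: [16, 11, 13, 17, 11, 14]
q=3: [22, 25, 16, 20, 26, 17]
q=4: [33, 28, 30, 34, 29, 31]
q=5: [39, 42, 33, 37, 43, 34]
q=6: [50, 45, 47, 51, 46, 48]
Optimal cycle mean attained by: cycle 2->4->2, total 9 + 8, length 2.
Answer: λ = 17/2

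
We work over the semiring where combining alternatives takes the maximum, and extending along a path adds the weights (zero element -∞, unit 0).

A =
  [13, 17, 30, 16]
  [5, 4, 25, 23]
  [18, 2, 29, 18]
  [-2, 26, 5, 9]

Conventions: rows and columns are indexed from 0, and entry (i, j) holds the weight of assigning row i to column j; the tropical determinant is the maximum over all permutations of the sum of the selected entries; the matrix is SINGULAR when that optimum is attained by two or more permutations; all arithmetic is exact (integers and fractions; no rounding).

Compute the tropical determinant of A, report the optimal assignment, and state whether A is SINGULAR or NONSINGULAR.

σ = (0, 1, 2, 3): 13 + 4 + 29 + 9 = 55
σ = (0, 1, 3, 2): 13 + 4 + 18 + 5 = 40
σ = (0, 2, 1, 3): 13 + 25 + 2 + 9 = 49
σ = (0, 2, 3, 1): 13 + 25 + 18 + 26 = 82
σ = (0, 3, 1, 2): 13 + 23 + 2 + 5 = 43
σ = (0, 3, 2, 1): 13 + 23 + 29 + 26 = 91
σ = (1, 0, 2, 3): 17 + 5 + 29 + 9 = 60
σ = (1, 0, 3, 2): 17 + 5 + 18 + 5 = 45
σ = (1, 2, 0, 3): 17 + 25 + 18 + 9 = 69
σ = (1, 2, 3, 0): 17 + 25 + 18 + (-2) = 58
σ = (1, 3, 0, 2): 17 + 23 + 18 + 5 = 63
σ = (1, 3, 2, 0): 17 + 23 + 29 + (-2) = 67
σ = (2, 0, 1, 3): 30 + 5 + 2 + 9 = 46
σ = (2, 0, 3, 1): 30 + 5 + 18 + 26 = 79
σ = (2, 1, 0, 3): 30 + 4 + 18 + 9 = 61
σ = (2, 1, 3, 0): 30 + 4 + 18 + (-2) = 50
σ = (2, 3, 0, 1): 30 + 23 + 18 + 26 = 97
σ = (2, 3, 1, 0): 30 + 23 + 2 + (-2) = 53
σ = (3, 0, 1, 2): 16 + 5 + 2 + 5 = 28
σ = (3, 0, 2, 1): 16 + 5 + 29 + 26 = 76
σ = (3, 1, 0, 2): 16 + 4 + 18 + 5 = 43
σ = (3, 1, 2, 0): 16 + 4 + 29 + (-2) = 47
σ = (3, 2, 0, 1): 16 + 25 + 18 + 26 = 85
σ = (3, 2, 1, 0): 16 + 25 + 2 + (-2) = 41
Optimal value attained by: σ = (2, 3, 0, 1).
Answer: det⊕(A) = 97; verdict: NONSINGULAR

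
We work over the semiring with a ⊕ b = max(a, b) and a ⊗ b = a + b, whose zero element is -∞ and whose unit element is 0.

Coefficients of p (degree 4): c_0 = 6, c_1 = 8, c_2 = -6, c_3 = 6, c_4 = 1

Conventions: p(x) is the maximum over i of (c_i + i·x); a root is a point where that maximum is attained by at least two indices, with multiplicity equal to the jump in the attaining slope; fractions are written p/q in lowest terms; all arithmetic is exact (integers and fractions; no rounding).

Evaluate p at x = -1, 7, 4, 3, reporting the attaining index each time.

p(-1) = max(6+0·(-1)=6, 8+1·(-1)=7, -6+2·(-1)=-8, 6+3·(-1)=3, 1+4·(-1)=-3) = 7 (attained by i=1)
p(7) = max(6+0·7=6, 8+1·7=15, -6+2·7=8, 6+3·7=27, 1+4·7=29) = 29 (attained by i=4)
p(4) = max(6+0·4=6, 8+1·4=12, -6+2·4=2, 6+3·4=18, 1+4·4=17) = 18 (attained by i=3)
p(3) = max(6+0·3=6, 8+1·3=11, -6+2·3=0, 6+3·3=15, 1+4·3=13) = 15 (attained by i=3)
Answer: p(-1) = 7; p(7) = 29; p(4) = 18; p(3) = 15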